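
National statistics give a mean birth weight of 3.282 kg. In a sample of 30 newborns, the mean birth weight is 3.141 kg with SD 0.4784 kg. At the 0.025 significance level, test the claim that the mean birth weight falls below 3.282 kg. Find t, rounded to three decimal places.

-1.614

H0: μ = 3.282; H1: μ < 3.282 (one-sample t-test, left-tailed).
t = (x̄ − μ₀)/(s/√n) = (3.141 − 3.282)/(0.4784/√30) = -1.614
df = n − 1 = 29
p-value = P(T ≤ -1.614) ≈ 0.0586
Since p ≈ 0.0586 > α = 0.025, fail to reject H0; the data do not provide sufficient evidence against H0.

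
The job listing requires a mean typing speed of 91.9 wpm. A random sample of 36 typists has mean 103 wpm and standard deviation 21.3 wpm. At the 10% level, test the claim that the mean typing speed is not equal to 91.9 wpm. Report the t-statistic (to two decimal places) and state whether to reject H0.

H0: μ = 91.9; H1: μ ≠ 91.9 (one-sample t-test, two-sided).
t = (x̄ − μ₀)/(s/√n) = (103 − 91.9)/(21.3/√36) = 3.13
df = n − 1 = 35
Two-sided p-value ≈ 0.0035
Since p ≈ 0.0035 < α = 0.1, reject H0; the data support H1.

t = 3.13; reject H0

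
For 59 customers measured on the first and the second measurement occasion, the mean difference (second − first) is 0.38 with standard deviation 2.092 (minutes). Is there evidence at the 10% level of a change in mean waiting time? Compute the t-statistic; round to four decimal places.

1.3952

H0: μ_d = 0; H1: μ_d ≠ 0 (paired t-test on the differences, two-sided).
t = d̄/(s_d/√n) = 0.38/(2.092/√59) = 1.3952
df = n − 1 = 58
Two-sided p-value ≈ 0.1683
Since p ≈ 0.1683 > α = 0.1, fail to reject H0; the data do not provide sufficient evidence against H0.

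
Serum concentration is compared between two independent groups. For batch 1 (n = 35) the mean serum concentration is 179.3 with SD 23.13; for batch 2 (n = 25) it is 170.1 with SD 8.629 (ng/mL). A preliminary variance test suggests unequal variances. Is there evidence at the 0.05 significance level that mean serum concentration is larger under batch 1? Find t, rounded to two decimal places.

Let group 1 = batch 1, group 2 = batch 2. H0: μ_1 = μ_2; H1: μ_1 > μ_2 (Welch's two-sample t-test, right-tailed).
t = (x̄_1 − x̄_2)/√(s_1²/n_1 + s_2²/n_2) = (179.3 − 170.1)/√(23.13²/35 + 8.629²/25) = 2.15
Welch–Satterthwaite df ≈ 46.06
p-value = P(T ≥ 2.15) ≈ 0.0183
Since p ≈ 0.0183 < α = 0.05, reject H0; the data support H1.

2.15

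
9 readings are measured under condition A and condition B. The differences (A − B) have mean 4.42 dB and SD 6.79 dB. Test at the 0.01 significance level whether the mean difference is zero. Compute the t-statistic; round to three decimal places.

1.953

H0: μ_d = 0; H1: μ_d ≠ 0 (paired t-test on the differences, two-sided).
t = d̄/(s_d/√n) = 4.42/(6.79/√9) = 1.953
df = n − 1 = 8
Two-sided p-value ≈ 0.087
Since p ≈ 0.087 > α = 0.01, fail to reject H0; the evidence is not statistically significant.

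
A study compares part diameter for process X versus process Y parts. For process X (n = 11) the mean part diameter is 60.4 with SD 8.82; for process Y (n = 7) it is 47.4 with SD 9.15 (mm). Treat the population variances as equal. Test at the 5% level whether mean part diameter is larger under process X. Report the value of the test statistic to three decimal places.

3.006

Let group 1 = process X, group 2 = process Y. H0: μ_1 = μ_2; H1: μ_1 > μ_2 (two-sample pooled-variance t-test, right-tailed).
s_p² = [(11−1)·8.82² + (7−1)·9.15²]/(11+7−2) = 80.0162
t = (60.4 − 47.4)/√[80.0162·(1/11 + 1/7)] = 3.006
df = n₁ + n₂ − 2 = 16
p-value = P(T ≥ 3.006) ≈ 0.0042
Since p ≈ 0.0042 < α = 0.05, reject H0; the evidence is statistically significant.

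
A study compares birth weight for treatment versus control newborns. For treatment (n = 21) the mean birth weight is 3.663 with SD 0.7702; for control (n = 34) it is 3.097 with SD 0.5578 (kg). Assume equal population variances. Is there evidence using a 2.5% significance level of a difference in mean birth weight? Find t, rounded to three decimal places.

Let group 1 = treatment, group 2 = control. H0: μ_1 = μ_2; H1: μ_1 ≠ μ_2 (two-sample pooled-variance t-test, two-sided).
s_p² = [(21−1)·0.7702² + (34−1)·0.5578²]/(21+34−2) = 0.417581
t = (3.663 − 3.097)/√[0.417581·(1/21 + 1/34)] = 3.156
df = n₁ + n₂ − 2 = 53
Two-sided p-value ≈ 0.0026
Since p ≈ 0.0026 < α = 0.025, reject H0; the data support H1.

3.156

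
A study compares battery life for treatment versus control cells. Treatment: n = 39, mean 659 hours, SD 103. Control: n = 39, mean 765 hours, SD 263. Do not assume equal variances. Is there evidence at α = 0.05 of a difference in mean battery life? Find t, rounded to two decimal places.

-2.34

Let group 1 = treatment, group 2 = control. H0: μ_1 = μ_2; H1: μ_1 ≠ μ_2 (Welch's two-sample t-test, two-sided).
t = (x̄_1 − x̄_2)/√(s_1²/n_1 + s_2²/n_2) = (659 − 765)/√(103²/39 + 263²/39) = -2.34
Welch–Satterthwaite df ≈ 49.39
Two-sided p-value ≈ 0.023
Since p ≈ 0.023 < α = 0.05, reject H0; the data support H1.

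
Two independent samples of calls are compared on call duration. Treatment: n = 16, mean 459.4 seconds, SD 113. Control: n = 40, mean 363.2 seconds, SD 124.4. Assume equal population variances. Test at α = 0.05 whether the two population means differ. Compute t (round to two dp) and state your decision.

t = 2.68; reject H0

Let group 1 = treatment, group 2 = control. H0: μ_1 = μ_2; H1: μ_1 ≠ μ_2 (two-sample pooled-variance t-test, two-sided).
s_p² = [(16−1)·113² + (40−1)·124.4²]/(16+40−2) = 14723.6
t = (459.4 − 363.2)/√[14723.6·(1/16 + 1/40)] = 2.68
df = n₁ + n₂ − 2 = 54
Two-sided p-value ≈ 0.010
Since p ≈ 0.010 < α = 0.05, reject H0; the evidence is statistically significant.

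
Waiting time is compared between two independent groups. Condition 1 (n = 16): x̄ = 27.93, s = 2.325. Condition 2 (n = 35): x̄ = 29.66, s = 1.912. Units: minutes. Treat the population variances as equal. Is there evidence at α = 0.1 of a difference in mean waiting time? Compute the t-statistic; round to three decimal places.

Let group 1 = condition 1, group 2 = condition 2. H0: μ_1 = μ_2; H1: μ_1 ≠ μ_2 (two-sample pooled-variance t-test, two-sided).
s_p² = [(16−1)·2.325² + (35−1)·1.912²]/(16+35−2) = 4.19142
t = (27.93 − 29.66)/√[4.19142·(1/16 + 1/35)] = -2.800
df = n₁ + n₂ − 2 = 49
Two-sided p-value ≈ 0.007
Since p ≈ 0.007 < α = 0.1, reject H0; the evidence is statistically significant.

-2.800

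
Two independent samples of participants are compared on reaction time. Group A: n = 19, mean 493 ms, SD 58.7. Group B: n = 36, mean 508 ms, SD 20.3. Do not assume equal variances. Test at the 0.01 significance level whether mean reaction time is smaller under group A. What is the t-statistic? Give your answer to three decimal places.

-1.080

Let group 1 = group A, group 2 = group B. H0: μ_1 = μ_2; H1: μ_1 < μ_2 (Welch's two-sample t-test, left-tailed).
t = (x̄_1 − x̄_2)/√(s_1²/n_1 + s_2²/n_2) = (493 − 508)/√(58.7²/19 + 20.3²/36) = -1.080
Welch–Satterthwaite df ≈ 20.30
p-value = P(T ≤ -1.080) ≈ 0.146
Since p ≈ 0.146 > α = 0.01, fail to reject H0; the data do not provide sufficient evidence against H0.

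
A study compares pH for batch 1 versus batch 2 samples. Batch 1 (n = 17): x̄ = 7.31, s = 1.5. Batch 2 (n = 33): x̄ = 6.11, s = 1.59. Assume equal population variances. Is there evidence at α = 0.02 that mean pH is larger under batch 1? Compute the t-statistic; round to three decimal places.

Let group 1 = batch 1, group 2 = batch 2. H0: μ_1 = μ_2; H1: μ_1 > μ_2 (two-sample pooled-variance t-test, right-tailed).
s_p² = [(17−1)·1.5² + (33−1)·1.59²]/(17+33−2) = 2.4354
t = (7.31 − 6.11)/√[2.4354·(1/17 + 1/33)] = 2.576
df = n₁ + n₂ − 2 = 48
p-value = P(T ≥ 2.576) ≈ 0.007
Since p ≈ 0.007 < α = 0.02, reject H0; the data support H1.

2.576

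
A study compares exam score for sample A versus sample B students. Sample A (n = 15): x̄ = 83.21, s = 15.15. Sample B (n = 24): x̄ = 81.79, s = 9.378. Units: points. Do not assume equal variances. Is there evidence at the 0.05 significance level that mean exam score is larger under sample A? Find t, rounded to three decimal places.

Let group 1 = sample A, group 2 = sample B. H0: μ_1 = μ_2; H1: μ_1 > μ_2 (Welch's two-sample t-test, right-tailed).
t = (x̄_1 − x̄_2)/√(s_1²/n_1 + s_2²/n_2) = (83.21 − 81.79)/√(15.15²/15 + 9.378²/24) = 0.326
Welch–Satterthwaite df ≈ 20.78
p-value = P(T ≥ 0.326) ≈ 0.3738
Since p ≈ 0.3738 > α = 0.05, fail to reject H0; the evidence is not statistically significant.

0.326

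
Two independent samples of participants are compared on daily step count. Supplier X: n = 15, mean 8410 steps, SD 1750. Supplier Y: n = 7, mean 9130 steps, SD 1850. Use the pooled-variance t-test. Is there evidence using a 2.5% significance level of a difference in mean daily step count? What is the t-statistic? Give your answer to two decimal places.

-0.88

Let group 1 = supplier X, group 2 = supplier Y. H0: μ_1 = μ_2; H1: μ_1 ≠ μ_2 (two-sample pooled-variance t-test, two-sided).
s_p² = [(15−1)·1750² + (7−1)·1850²]/(15+7−2) = 3170500
t = (8410 − 9130)/√[3170500·(1/15 + 1/7)] = -0.88
df = n₁ + n₂ − 2 = 20
Two-sided p-value ≈ 0.3875
Since p ≈ 0.3875 > α = 0.025, fail to reject H0; the evidence is not statistically significant.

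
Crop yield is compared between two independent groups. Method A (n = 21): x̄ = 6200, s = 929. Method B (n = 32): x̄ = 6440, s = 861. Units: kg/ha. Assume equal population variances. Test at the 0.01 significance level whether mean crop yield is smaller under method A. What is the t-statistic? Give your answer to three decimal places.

Let group 1 = method A, group 2 = method B. H0: μ_1 = μ_2; H1: μ_1 < μ_2 (two-sample pooled-variance t-test, left-tailed).
s_p² = [(21−1)·929² + (32−1)·861²]/(21+32−2) = 789054
t = (6200 − 6440)/√[789054·(1/21 + 1/32)] = -0.962
df = n₁ + n₂ − 2 = 51
p-value = P(T ≤ -0.962) ≈ 0.1703
Since p ≈ 0.1703 > α = 0.01, fail to reject H0; the evidence is not statistically significant.

-0.962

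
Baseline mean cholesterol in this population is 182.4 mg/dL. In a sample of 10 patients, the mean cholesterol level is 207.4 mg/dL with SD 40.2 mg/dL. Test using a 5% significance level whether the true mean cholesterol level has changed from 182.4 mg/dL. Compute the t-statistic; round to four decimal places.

1.9666

H0: μ = 182.4; H1: μ ≠ 182.4 (one-sample t-test, two-sided).
t = (x̄ − μ₀)/(s/√n) = (207.4 − 182.4)/(40.2/√10) = 1.9666
df = n − 1 = 9
Two-sided p-value ≈ 0.0808
Since p ≈ 0.0808 > α = 0.05, fail to reject H0; the evidence is not statistically significant.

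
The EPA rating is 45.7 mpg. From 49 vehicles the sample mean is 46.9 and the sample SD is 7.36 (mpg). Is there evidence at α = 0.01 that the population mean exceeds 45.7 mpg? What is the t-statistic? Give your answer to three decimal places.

H0: μ = 45.7; H1: μ > 45.7 (one-sample t-test, right-tailed).
t = (x̄ − μ₀)/(s/√n) = (46.9 − 45.7)/(7.36/√49) = 1.141
df = n − 1 = 48
p-value = P(T ≥ 1.141) ≈ 0.1297
Since p ≈ 0.1297 > α = 0.01, fail to reject H0; the evidence is not statistically significant.

1.141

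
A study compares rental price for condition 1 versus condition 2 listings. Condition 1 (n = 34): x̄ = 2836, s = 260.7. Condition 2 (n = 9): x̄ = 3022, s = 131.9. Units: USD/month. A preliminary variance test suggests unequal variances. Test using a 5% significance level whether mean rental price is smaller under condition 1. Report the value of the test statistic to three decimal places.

-2.966

Let group 1 = condition 1, group 2 = condition 2. H0: μ_1 = μ_2; H1: μ_1 < μ_2 (Welch's two-sample t-test, left-tailed).
t = (x̄_1 − x̄_2)/√(s_1²/n_1 + s_2²/n_2) = (2836 − 3022)/√(260.7²/34 + 131.9²/9) = -2.966
Welch–Satterthwaite df ≈ 26.29
p-value = P(T ≤ -2.966) ≈ 0.0032
Since p ≈ 0.0032 < α = 0.05, reject H0; the evidence is statistically significant.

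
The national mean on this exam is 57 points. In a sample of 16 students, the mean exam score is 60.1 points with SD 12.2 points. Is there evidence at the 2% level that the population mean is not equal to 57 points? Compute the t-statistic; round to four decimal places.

H0: μ = 57; H1: μ ≠ 57 (one-sample t-test, two-sided).
t = (x̄ − μ₀)/(s/√n) = (60.1 − 57)/(12.2/√16) = 1.0164
df = n − 1 = 15
Two-sided p-value ≈ 0.326
Since p ≈ 0.326 > α = 0.02, fail to reject H0; the data do not provide sufficient evidence against H0.

1.0164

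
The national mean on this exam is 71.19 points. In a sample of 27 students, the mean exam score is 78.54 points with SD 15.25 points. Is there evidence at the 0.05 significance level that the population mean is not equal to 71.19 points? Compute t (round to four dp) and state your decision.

H0: μ = 71.19; H1: μ ≠ 71.19 (one-sample t-test, two-sided).
t = (x̄ − μ₀)/(s/√n) = (78.54 − 71.19)/(15.25/√27) = 2.5044
df = n − 1 = 26
Two-sided p-value ≈ 0.019
Since p ≈ 0.019 < α = 0.05, reject H0; the evidence is statistically significant.

t = 2.5044; reject H0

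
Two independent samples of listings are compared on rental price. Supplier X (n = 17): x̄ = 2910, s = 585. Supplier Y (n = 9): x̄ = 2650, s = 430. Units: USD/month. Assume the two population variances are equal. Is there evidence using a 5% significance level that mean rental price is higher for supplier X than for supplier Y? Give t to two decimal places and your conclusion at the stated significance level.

t = 1.17; fail to reject H0

Let group 1 = supplier X, group 2 = supplier Y. H0: μ_1 = μ_2; H1: μ_1 > μ_2 (two-sample pooled-variance t-test, right-tailed).
s_p² = [(17−1)·585² + (9−1)·430²]/(17+9−2) = 289783
t = (2910 − 2650)/√[289783·(1/17 + 1/9)] = 1.17
df = n₁ + n₂ − 2 = 24
p-value = P(T ≥ 1.17) ≈ 0.1264
Since p ≈ 0.1264 > α = 0.05, fail to reject H0; the data do not provide sufficient evidence against H0.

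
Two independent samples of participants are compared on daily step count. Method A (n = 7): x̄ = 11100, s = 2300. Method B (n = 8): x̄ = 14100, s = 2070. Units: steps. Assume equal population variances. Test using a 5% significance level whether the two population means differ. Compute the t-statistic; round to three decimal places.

Let group 1 = method A, group 2 = method B. H0: μ_1 = μ_2; H1: μ_1 ≠ μ_2 (two-sample pooled-variance t-test, two-sided).
s_p² = [(7−1)·2300² + (8−1)·2070²]/(7+8−2) = 4748790
t = (11100 − 14100)/√[4748790·(1/7 + 1/8)] = -2.660
df = n₁ + n₂ − 2 = 13
Two-sided p-value ≈ 0.020
Since p ≈ 0.020 < α = 0.05, reject H0; the evidence is statistically significant.

-2.660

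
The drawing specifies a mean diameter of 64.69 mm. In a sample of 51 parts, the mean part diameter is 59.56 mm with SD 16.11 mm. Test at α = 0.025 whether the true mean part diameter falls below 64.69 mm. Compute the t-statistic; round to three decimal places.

-2.274

H0: μ = 64.69; H1: μ < 64.69 (one-sample t-test, left-tailed).
t = (x̄ − μ₀)/(s/√n) = (59.56 − 64.69)/(16.11/√51) = -2.274
df = n − 1 = 50
p-value = P(T ≤ -2.274) ≈ 0.0136
Since p ≈ 0.0136 < α = 0.025, reject H0; the data support H1.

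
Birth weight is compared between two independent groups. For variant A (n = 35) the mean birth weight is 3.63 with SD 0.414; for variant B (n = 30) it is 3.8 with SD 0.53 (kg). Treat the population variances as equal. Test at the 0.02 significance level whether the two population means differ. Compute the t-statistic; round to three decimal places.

-1.451

Let group 1 = variant A, group 2 = variant B. H0: μ_1 = μ_2; H1: μ_1 ≠ μ_2 (two-sample pooled-variance t-test, two-sided).
s_p² = [(35−1)·0.414² + (30−1)·0.53²]/(35+30−2) = 0.221803
t = (3.63 − 3.8)/√[0.221803·(1/35 + 1/30)] = -1.451
df = n₁ + n₂ − 2 = 63
Two-sided p-value ≈ 0.152
Since p ≈ 0.152 > α = 0.02, fail to reject H0; the evidence is not statistically significant.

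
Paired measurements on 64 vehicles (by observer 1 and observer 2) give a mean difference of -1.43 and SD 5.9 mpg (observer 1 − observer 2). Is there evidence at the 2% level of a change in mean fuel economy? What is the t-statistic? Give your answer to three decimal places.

H0: μ_d = 0; H1: μ_d ≠ 0 (paired t-test on the differences, two-sided).
t = d̄/(s_d/√n) = -1.43/(5.9/√64) = -1.939
df = n − 1 = 63
Two-sided p-value ≈ 0.0570
Since p ≈ 0.0570 > α = 0.02, fail to reject H0; the evidence is not statistically significant.

-1.939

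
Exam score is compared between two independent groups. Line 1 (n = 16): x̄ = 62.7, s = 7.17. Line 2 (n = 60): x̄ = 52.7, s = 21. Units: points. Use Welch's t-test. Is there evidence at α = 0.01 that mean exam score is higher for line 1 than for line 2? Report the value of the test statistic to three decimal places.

3.077

Let group 1 = line 1, group 2 = line 2. H0: μ_1 = μ_2; H1: μ_1 > μ_2 (Welch's two-sample t-test, right-tailed).
t = (x̄_1 − x̄_2)/√(s_1²/n_1 + s_2²/n_2) = (62.7 − 52.7)/√(7.17²/16 + 21²/60) = 3.077
Welch–Satterthwaite df ≈ 69.57
p-value = P(T ≥ 3.077) ≈ 0.001
Since p ≈ 0.001 < α = 0.01, reject H0; the data support H1.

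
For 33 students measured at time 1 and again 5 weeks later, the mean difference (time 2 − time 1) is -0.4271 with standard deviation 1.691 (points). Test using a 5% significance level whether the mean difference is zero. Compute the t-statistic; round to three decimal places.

H0: μ_d = 0; H1: μ_d ≠ 0 (paired t-test on the differences, two-sided).
t = d̄/(s_d/√n) = -0.4271/(1.691/√33) = -1.451
df = n − 1 = 32
Two-sided p-value ≈ 0.1565
Since p ≈ 0.1565 > α = 0.05, fail to reject H0; the evidence is not statistically significant.

-1.451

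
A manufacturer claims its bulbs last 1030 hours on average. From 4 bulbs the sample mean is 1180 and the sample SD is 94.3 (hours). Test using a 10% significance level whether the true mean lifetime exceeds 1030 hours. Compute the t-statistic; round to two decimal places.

H0: μ = 1030; H1: μ > 1030 (one-sample t-test, right-tailed).
t = (x̄ − μ₀)/(s/√n) = (1180 − 1030)/(94.3/√4) = 3.18
df = n − 1 = 3
p-value = P(T ≥ 3.18) ≈ 0.0250
Since p ≈ 0.0250 < α = 0.1, reject H0; the data support H1.

3.18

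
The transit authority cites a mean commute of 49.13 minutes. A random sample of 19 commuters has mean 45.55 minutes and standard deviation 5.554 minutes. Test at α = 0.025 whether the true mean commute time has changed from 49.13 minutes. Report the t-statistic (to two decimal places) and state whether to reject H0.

H0: μ = 49.13; H1: μ ≠ 49.13 (one-sample t-test, two-sided).
t = (x̄ − μ₀)/(s/√n) = (45.55 − 49.13)/(5.554/√19) = -2.81
df = n − 1 = 18
Two-sided p-value ≈ 0.0116
Since p ≈ 0.0116 < α = 0.025, reject H0; the data support H1.

t = -2.81; reject H0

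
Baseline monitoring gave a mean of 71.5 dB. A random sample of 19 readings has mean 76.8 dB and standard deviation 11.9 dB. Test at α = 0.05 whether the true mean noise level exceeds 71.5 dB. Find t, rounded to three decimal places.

H0: μ = 71.5; H1: μ > 71.5 (one-sample t-test, right-tailed).
t = (x̄ − μ₀)/(s/√n) = (76.8 − 71.5)/(11.9/√19) = 1.941
df = n − 1 = 18
p-value = P(T ≥ 1.941) ≈ 0.0340
Since p ≈ 0.0340 < α = 0.05, reject H0; the data support H1.

1.941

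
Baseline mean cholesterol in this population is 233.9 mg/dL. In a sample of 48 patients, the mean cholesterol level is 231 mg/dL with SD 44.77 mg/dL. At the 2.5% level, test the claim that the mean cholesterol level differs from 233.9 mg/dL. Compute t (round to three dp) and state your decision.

t = -0.449; fail to reject H0

H0: μ = 233.9; H1: μ ≠ 233.9 (one-sample t-test, two-sided).
t = (x̄ − μ₀)/(s/√n) = (231 − 233.9)/(44.77/√48) = -0.449
df = n − 1 = 47
Two-sided p-value ≈ 0.6557
Since p ≈ 0.6557 > α = 0.025, fail to reject H0; the data do not provide sufficient evidence against H0.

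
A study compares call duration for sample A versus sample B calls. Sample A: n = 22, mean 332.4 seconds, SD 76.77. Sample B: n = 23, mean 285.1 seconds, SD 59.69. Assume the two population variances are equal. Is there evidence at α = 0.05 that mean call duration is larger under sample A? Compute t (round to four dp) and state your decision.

t = 2.3133; reject H0

Let group 1 = sample A, group 2 = sample B. H0: μ_1 = μ_2; H1: μ_1 > μ_2 (two-sample pooled-variance t-test, right-tailed).
s_p² = [(22−1)·76.77² + (23−1)·59.69²]/(22+23−2) = 4701.16
t = (332.4 − 285.1)/√[4701.16·(1/22 + 1/23)] = 2.3133
df = n₁ + n₂ − 2 = 43
p-value = P(T ≥ 2.3133) ≈ 0.013
Since p ≈ 0.013 < α = 0.05, reject H0; the evidence is statistically significant.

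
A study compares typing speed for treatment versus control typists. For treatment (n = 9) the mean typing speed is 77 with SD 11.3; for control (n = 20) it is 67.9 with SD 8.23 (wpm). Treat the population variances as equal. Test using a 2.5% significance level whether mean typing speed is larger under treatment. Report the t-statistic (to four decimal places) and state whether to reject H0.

Let group 1 = treatment, group 2 = control. H0: μ_1 = μ_2; H1: μ_1 > μ_2 (two-sample pooled-variance t-test, right-tailed).
s_p² = [(9−1)·11.3² + (20−1)·8.23²]/(9+20−2) = 85.498
t = (77 − 67.9)/√[85.498·(1/9 + 1/20)] = 2.4519
df = n₁ + n₂ − 2 = 27
p-value = P(T ≥ 2.4519) ≈ 0.010
Since p ≈ 0.010 < α = 0.025, reject H0; the data support H1.

t = 2.4519; reject H0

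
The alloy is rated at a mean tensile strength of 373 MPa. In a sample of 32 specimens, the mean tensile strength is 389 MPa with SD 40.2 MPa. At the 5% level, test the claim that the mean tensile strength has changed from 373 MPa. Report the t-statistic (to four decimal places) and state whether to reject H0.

t = 2.2515; reject H0

H0: μ = 373; H1: μ ≠ 373 (one-sample t-test, two-sided).
t = (x̄ − μ₀)/(s/√n) = (389 − 373)/(40.2/√32) = 2.2515
df = n − 1 = 31
Two-sided p-value ≈ 0.0316
Since p ≈ 0.0316 < α = 0.05, reject H0; the evidence is statistically significant.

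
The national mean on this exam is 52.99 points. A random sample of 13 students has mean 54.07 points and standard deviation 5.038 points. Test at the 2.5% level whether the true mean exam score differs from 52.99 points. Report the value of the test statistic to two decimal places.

H0: μ = 52.99; H1: μ ≠ 52.99 (one-sample t-test, two-sided).
t = (x̄ − μ₀)/(s/√n) = (54.07 − 52.99)/(5.038/√13) = 0.77
df = n − 1 = 12
Two-sided p-value ≈ 0.455
Since p ≈ 0.455 > α = 0.025, fail to reject H0; the evidence is not statistically significant.

0.77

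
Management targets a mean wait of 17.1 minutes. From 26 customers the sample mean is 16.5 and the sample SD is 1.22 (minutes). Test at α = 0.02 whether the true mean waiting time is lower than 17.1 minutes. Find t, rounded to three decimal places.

-2.508

H0: μ = 17.1; H1: μ < 17.1 (one-sample t-test, left-tailed).
t = (x̄ − μ₀)/(s/√n) = (16.5 − 17.1)/(1.22/√26) = -2.508
df = n − 1 = 25
p-value = P(T ≤ -2.508) ≈ 0.010
Since p ≈ 0.010 < α = 0.02, reject H0; the evidence is statistically significant.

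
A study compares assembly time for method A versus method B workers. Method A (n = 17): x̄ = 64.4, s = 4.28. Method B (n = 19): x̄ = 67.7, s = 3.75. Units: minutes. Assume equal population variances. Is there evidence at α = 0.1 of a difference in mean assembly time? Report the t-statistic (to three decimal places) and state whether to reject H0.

Let group 1 = method A, group 2 = method B. H0: μ_1 = μ_2; H1: μ_1 ≠ μ_2 (two-sample pooled-variance t-test, two-sided).
s_p² = [(17−1)·4.28² + (19−1)·3.75²]/(17+19−2) = 16.0653
t = (64.4 − 67.7)/√[16.0653·(1/17 + 1/19)] = -2.466
df = n₁ + n₂ − 2 = 34
Two-sided p-value ≈ 0.0189
Since p ≈ 0.0189 < α = 0.1, reject H0; the data support H1.

t = -2.466; reject H0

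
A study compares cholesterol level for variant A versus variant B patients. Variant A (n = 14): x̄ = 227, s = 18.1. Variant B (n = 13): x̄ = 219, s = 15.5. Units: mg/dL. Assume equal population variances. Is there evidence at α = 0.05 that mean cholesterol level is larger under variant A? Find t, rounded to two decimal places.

Let group 1 = variant A, group 2 = variant B. H0: μ_1 = μ_2; H1: μ_1 > μ_2 (two-sample pooled-variance t-test, right-tailed).
s_p² = [(14−1)·18.1² + (13−1)·15.5²]/(14+13−2) = 285.677
t = (227 − 219)/√[285.677·(1/14 + 1/13)] = 1.23
df = n₁ + n₂ − 2 = 25
p-value = P(T ≥ 1.23) ≈ 0.1153
Since p ≈ 0.1153 > α = 0.05, fail to reject H0; the data do not provide sufficient evidence against H0.

1.23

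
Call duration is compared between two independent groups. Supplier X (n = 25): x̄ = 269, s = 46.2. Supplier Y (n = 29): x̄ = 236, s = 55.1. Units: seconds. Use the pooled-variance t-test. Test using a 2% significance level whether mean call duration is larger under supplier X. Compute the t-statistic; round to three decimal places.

Let group 1 = supplier X, group 2 = supplier Y. H0: μ_1 = μ_2; H1: μ_1 > μ_2 (two-sample pooled-variance t-test, right-tailed).
s_p² = [(25−1)·46.2² + (29−1)·55.1²]/(25+29−2) = 2619.9
t = (269 − 236)/√[2619.9·(1/25 + 1/29)] = 2.362
df = n₁ + n₂ − 2 = 52
p-value = P(T ≥ 2.362) ≈ 0.011
Since p ≈ 0.011 < α = 0.02, reject H0; the data support H1.

2.362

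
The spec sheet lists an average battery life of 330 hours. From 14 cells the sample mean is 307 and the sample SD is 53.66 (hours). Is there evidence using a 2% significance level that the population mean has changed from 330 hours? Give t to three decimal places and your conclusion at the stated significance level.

H0: μ = 330; H1: μ ≠ 330 (one-sample t-test, two-sided).
t = (x̄ − μ₀)/(s/√n) = (307 − 330)/(53.66/√14) = -1.604
df = n − 1 = 13
Two-sided p-value ≈ 0.133
Since p ≈ 0.133 > α = 0.02, fail to reject H0; the data do not provide sufficient evidence against H0.

t = -1.604; fail to reject H0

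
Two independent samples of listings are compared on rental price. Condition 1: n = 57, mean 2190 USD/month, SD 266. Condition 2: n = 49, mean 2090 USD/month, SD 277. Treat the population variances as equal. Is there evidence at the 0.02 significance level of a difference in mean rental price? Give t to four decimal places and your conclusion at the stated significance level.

Let group 1 = condition 1, group 2 = condition 2. H0: μ_1 = μ_2; H1: μ_1 ≠ μ_2 (two-sample pooled-variance t-test, two-sided).
s_p² = [(57−1)·266² + (49−1)·277²]/(57+49−2) = 73512.8
t = (2190 − 2090)/√[73512.8·(1/57 + 1/49)] = 1.8932
df = n₁ + n₂ − 2 = 104
Two-sided p-value ≈ 0.061
Since p ≈ 0.061 > α = 0.02, fail to reject H0; the data do not provide sufficient evidence against H0.

t = 1.8932; fail to reject H0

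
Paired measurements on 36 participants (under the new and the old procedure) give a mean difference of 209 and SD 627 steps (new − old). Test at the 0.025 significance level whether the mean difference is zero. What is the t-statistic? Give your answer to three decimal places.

2.000

H0: μ_d = 0; H1: μ_d ≠ 0 (paired t-test on the differences, two-sided).
t = d̄/(s_d/√n) = 209/(627/√36) = 2.000
df = n − 1 = 35
Two-sided p-value ≈ 0.053
Since p ≈ 0.053 > α = 0.025, fail to reject H0; the evidence is not statistically significant.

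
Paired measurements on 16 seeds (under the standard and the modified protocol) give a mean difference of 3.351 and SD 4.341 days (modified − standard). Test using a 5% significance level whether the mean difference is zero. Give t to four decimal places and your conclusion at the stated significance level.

t = 3.0878; reject H0

H0: μ_d = 0; H1: μ_d ≠ 0 (paired t-test on the differences, two-sided).
t = d̄/(s_d/√n) = 3.351/(4.341/√16) = 3.0878
df = n − 1 = 15
Two-sided p-value ≈ 0.008
Since p ≈ 0.008 < α = 0.05, reject H0; the data support H1.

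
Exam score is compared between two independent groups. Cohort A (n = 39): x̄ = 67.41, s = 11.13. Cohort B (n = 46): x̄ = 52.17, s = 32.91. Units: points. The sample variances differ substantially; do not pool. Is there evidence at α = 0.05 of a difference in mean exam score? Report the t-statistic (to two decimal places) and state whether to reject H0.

t = 2.95; reject H0

Let group 1 = cohort A, group 2 = cohort B. H0: μ_1 = μ_2; H1: μ_1 ≠ μ_2 (Welch's two-sample t-test, two-sided).
t = (x̄_1 − x̄_2)/√(s_1²/n_1 + s_2²/n_2) = (67.41 − 52.17)/√(11.13²/39 + 32.91²/46) = 2.95
Welch–Satterthwaite df ≈ 56.74
Two-sided p-value ≈ 0.0046
Since p ≈ 0.0046 < α = 0.05, reject H0; the evidence is statistically significant.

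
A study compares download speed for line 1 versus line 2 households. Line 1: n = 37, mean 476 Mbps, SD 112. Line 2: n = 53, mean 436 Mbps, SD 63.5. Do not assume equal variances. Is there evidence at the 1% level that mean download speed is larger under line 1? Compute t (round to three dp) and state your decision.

Let group 1 = line 1, group 2 = line 2. H0: μ_1 = μ_2; H1: μ_1 > μ_2 (Welch's two-sample t-test, right-tailed).
t = (x̄_1 − x̄_2)/√(s_1²/n_1 + s_2²/n_2) = (476 − 436)/√(112²/37 + 63.5²/53) = 1.963
Welch–Satterthwaite df ≈ 52.15
p-value = P(T ≥ 1.963) ≈ 0.027
Since p ≈ 0.027 > α = 0.01, fail to reject H0; the data do not provide sufficient evidence against H0.

t = 1.963; fail to reject H0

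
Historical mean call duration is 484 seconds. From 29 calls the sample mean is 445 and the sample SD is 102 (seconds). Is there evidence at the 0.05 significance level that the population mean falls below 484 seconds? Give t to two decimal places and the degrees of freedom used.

t = -2.06, df = 28

H0: μ = 484; H1: μ < 484 (one-sample t-test, left-tailed).
t = (x̄ − μ₀)/(s/√n) = (445 − 484)/(102/√29) = -2.06
df = n − 1 = 28
p-value = P(T ≤ -2.06) ≈ 0.024
Since p ≈ 0.024 < α = 0.05, reject H0; the data support H1.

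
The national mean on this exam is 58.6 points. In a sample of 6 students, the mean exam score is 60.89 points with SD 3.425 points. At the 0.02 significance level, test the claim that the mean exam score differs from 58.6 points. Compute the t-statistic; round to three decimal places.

H0: μ = 58.6; H1: μ ≠ 58.6 (one-sample t-test, two-sided).
t = (x̄ − μ₀)/(s/√n) = (60.89 − 58.6)/(3.425/√6) = 1.638
df = n − 1 = 5
Two-sided p-value ≈ 0.162
Since p ≈ 0.162 > α = 0.02, fail to reject H0; the evidence is not statistically significant.

1.638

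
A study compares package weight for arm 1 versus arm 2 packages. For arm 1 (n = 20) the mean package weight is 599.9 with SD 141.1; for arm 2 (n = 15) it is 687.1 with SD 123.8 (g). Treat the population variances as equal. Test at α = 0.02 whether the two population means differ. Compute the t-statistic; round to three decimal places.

-1.905

Let group 1 = arm 1, group 2 = arm 2. H0: μ_1 = μ_2; H1: μ_1 ≠ μ_2 (two-sample pooled-variance t-test, two-sided).
s_p² = [(20−1)·141.1² + (15−1)·123.8²]/(20+15−2) = 17965
t = (599.9 − 687.1)/√[17965·(1/20 + 1/15)] = -1.905
df = n₁ + n₂ − 2 = 33
Two-sided p-value ≈ 0.0656
Since p ≈ 0.0656 > α = 0.02, fail to reject H0; the data do not provide sufficient evidence against H0.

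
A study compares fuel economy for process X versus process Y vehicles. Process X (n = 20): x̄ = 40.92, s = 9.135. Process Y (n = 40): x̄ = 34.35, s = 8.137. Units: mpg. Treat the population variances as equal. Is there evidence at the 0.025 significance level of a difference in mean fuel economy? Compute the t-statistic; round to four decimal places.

Let group 1 = process X, group 2 = process Y. H0: μ_1 = μ_2; H1: μ_1 ≠ μ_2 (two-sample pooled-variance t-test, two-sided).
s_p² = [(20−1)·9.135² + (40−1)·8.137²]/(20+40−2) = 71.8575
t = (40.92 − 34.35)/√[71.8575·(1/20 + 1/40)] = 2.8301
df = n₁ + n₂ − 2 = 58
Two-sided p-value ≈ 0.006
Since p ≈ 0.006 < α = 0.025, reject H0; the evidence is statistically significant.

2.8301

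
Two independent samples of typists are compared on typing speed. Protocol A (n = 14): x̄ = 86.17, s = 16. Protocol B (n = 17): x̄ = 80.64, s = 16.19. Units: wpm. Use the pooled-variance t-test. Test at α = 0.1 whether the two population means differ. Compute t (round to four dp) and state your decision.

t = 0.9514; fail to reject H0

Let group 1 = protocol A, group 2 = protocol B. H0: μ_1 = μ_2; H1: μ_1 ≠ μ_2 (two-sample pooled-variance t-test, two-sided).
s_p² = [(14−1)·16² + (17−1)·16.19²]/(14+17−2) = 259.374
t = (86.17 − 80.64)/√[259.374·(1/14 + 1/17)] = 0.9514
df = n₁ + n₂ − 2 = 29
Two-sided p-value ≈ 0.3493
Since p ≈ 0.3493 > α = 0.1, fail to reject H0; the evidence is not statistically significant.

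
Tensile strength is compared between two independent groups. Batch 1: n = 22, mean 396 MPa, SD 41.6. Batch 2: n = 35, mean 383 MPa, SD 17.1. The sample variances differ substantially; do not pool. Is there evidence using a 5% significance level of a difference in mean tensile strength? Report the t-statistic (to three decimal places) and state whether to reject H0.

Let group 1 = batch 1, group 2 = batch 2. H0: μ_1 = μ_2; H1: μ_1 ≠ μ_2 (Welch's two-sample t-test, two-sided).
t = (x̄_1 − x̄_2)/√(s_1²/n_1 + s_2²/n_2) = (396 − 383)/√(41.6²/22 + 17.1²/35) = 1.394
Welch–Satterthwaite df ≈ 25.52
Two-sided p-value ≈ 0.1755
Since p ≈ 0.1755 > α = 0.05, fail to reject H0; the data do not provide sufficient evidence against H0.

t = 1.394; fail to reject H0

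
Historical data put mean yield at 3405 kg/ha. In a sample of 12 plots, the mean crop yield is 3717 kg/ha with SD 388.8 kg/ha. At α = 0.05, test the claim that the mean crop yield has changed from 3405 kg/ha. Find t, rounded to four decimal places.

2.7798

H0: μ = 3405; H1: μ ≠ 3405 (one-sample t-test, two-sided).
t = (x̄ − μ₀)/(s/√n) = (3717 − 3405)/(388.8/√12) = 2.7798
df = n − 1 = 11
Two-sided p-value ≈ 0.018
Since p ≈ 0.018 < α = 0.05, reject H0; the data support H1.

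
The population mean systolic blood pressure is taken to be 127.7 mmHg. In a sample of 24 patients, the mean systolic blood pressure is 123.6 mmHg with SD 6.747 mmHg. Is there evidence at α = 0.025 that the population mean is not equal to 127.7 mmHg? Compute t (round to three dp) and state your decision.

H0: μ = 127.7; H1: μ ≠ 127.7 (one-sample t-test, two-sided).
t = (x̄ − μ₀)/(s/√n) = (123.6 − 127.7)/(6.747/√24) = -2.977
df = n − 1 = 23
Two-sided p-value ≈ 0.0067
Since p ≈ 0.0067 < α = 0.025, reject H0; the data support H1.

t = -2.977; reject H0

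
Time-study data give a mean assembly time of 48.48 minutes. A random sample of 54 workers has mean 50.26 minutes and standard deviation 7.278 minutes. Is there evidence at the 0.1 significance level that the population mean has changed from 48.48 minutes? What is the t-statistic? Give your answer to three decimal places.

H0: μ = 48.48; H1: μ ≠ 48.48 (one-sample t-test, two-sided).
t = (x̄ − μ₀)/(s/√n) = (50.26 − 48.48)/(7.278/√54) = 1.797
df = n − 1 = 53
Two-sided p-value ≈ 0.0780
Since p ≈ 0.0780 < α = 0.1, reject H0; the data support H1.

1.797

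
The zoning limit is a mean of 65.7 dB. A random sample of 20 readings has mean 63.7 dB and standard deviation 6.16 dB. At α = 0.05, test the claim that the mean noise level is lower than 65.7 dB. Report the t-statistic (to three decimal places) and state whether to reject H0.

H0: μ = 65.7; H1: μ < 65.7 (one-sample t-test, left-tailed).
t = (x̄ − μ₀)/(s/√n) = (63.7 − 65.7)/(6.16/√20) = -1.452
df = n − 1 = 19
p-value = P(T ≤ -1.452) ≈ 0.0814
Since p ≈ 0.0814 > α = 0.05, fail to reject H0; the evidence is not statistically significant.

t = -1.452; fail to reject H0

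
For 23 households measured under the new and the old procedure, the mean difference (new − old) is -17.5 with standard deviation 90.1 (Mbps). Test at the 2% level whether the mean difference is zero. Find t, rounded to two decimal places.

-0.93

H0: μ_d = 0; H1: μ_d ≠ 0 (paired t-test on the differences, two-sided).
t = d̄/(s_d/√n) = -17.5/(90.1/√23) = -0.93
df = n − 1 = 22
Two-sided p-value ≈ 0.3617
Since p ≈ 0.3617 > α = 0.02, fail to reject H0; the evidence is not statistically significant.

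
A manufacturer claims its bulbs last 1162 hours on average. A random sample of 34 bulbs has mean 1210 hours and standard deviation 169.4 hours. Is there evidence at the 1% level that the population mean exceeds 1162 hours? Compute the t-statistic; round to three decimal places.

H0: μ = 1162; H1: μ > 1162 (one-sample t-test, right-tailed).
t = (x̄ − μ₀)/(s/√n) = (1210 − 1162)/(169.4/√34) = 1.652
df = n − 1 = 33
p-value = P(T ≥ 1.652) ≈ 0.054
Since p ≈ 0.054 > α = 0.01, fail to reject H0; the data do not provide sufficient evidence against H0.

1.652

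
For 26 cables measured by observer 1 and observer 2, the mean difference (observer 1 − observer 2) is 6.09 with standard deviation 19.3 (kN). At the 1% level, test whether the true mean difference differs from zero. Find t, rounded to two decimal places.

H0: μ_d = 0; H1: μ_d ≠ 0 (paired t-test on the differences, two-sided).
t = d̄/(s_d/√n) = 6.09/(19.3/√26) = 1.61
df = n − 1 = 25
Two-sided p-value ≈ 0.120
Since p ≈ 0.120 > α = 0.01, fail to reject H0; the evidence is not statistically significant.

1.61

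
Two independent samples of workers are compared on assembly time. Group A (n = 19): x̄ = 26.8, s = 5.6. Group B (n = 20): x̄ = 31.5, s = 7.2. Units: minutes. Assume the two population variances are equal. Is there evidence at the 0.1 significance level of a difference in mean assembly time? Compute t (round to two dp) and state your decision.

Let group 1 = group A, group 2 = group B. H0: μ_1 = μ_2; H1: μ_1 ≠ μ_2 (two-sample pooled-variance t-test, two-sided).
s_p² = [(19−1)·5.6² + (20−1)·7.2²]/(19+20−2) = 41.8768
t = (26.8 − 31.5)/√[41.8768·(1/19 + 1/20)] = -2.27
df = n₁ + n₂ − 2 = 37
Two-sided p-value ≈ 0.029
Since p ≈ 0.029 < α = 0.1, reject H0; the data support H1.

t = -2.27; reject H0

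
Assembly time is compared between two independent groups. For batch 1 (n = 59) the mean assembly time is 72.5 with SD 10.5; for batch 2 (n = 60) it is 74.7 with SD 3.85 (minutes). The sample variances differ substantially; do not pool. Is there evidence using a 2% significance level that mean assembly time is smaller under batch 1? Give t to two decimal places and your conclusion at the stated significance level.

Let group 1 = batch 1, group 2 = batch 2. H0: μ_1 = μ_2; H1: μ_1 < μ_2 (Welch's two-sample t-test, left-tailed).
t = (x̄_1 − x̄_2)/√(s_1²/n_1 + s_2²/n_2) = (72.5 − 74.7)/√(10.5²/59 + 3.85²/60) = -1.51
Welch–Satterthwaite df ≈ 73.09
p-value = P(T ≤ -1.51) ≈ 0.0674
Since p ≈ 0.0674 > α = 0.02, fail to reject H0; the data do not provide sufficient evidence against H0.

t = -1.51; fail to reject H0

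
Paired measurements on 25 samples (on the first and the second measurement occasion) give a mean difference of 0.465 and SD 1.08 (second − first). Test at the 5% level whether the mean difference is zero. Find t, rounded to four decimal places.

2.1528

H0: μ_d = 0; H1: μ_d ≠ 0 (paired t-test on the differences, two-sided).
t = d̄/(s_d/√n) = 0.465/(1.08/√25) = 2.1528
df = n − 1 = 24
Two-sided p-value ≈ 0.0416
Since p ≈ 0.0416 < α = 0.05, reject H0; the evidence is statistically significant.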